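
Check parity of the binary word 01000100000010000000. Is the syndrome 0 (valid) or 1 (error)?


Syndrome = XOR of all bits = 0 XOR 1 XOR 0 XOR 0 XOR 0 XOR 1 XOR 0 XOR 0 XOR 0 XOR 0 XOR 0 XOR 0 XOR 1 XOR 0 XOR 0 XOR 0 XOR 0 XOR 0 XOR 0 XOR 0 = 1

1


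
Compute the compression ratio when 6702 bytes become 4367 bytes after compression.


Ratio = original / compressed = 6702 / 4367 = 1.5347

1.5347


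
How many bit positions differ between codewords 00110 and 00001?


Count differing positions: . . ^ ^ ^ = 3 differences

3


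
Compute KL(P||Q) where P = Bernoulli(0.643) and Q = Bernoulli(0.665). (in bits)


KL = p*log2(p/q) + (1-p)*log2((1-p)/(1-q)) = 0.643*log2(0.643/0.665) + 0.357*log2(0.357/0.335) = 0.0016

0.0016 bits


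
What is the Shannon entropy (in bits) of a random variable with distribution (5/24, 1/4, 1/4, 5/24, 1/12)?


H = -sum(p_i * log2(p_i)). Terms: -(5/24)*log2(5/24) = 0.471466; -(1/4)*log2(1/4) = 0.500000; -(1/4)*log2(1/4) = 0.500000; -(5/24)*log2(5/24) = 0.471466; -(1/12)*log2(1/12) = 0.298747. H = 0.471466 + 0.500000 + 0.500000 + 0.471466 + 0.298747 = 2.2417

2.2417 bits


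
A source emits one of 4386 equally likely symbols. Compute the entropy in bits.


H = log2(n) = log2(4386) = 12.0987

12.0987 bits


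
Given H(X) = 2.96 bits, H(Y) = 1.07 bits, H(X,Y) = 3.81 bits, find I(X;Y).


I(X;Y) = H(X) + H(Y) - H(X,Y) = 2.96 + 1.07 - 3.81 = 0.22

0.22 bits


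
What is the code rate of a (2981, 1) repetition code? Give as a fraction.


Rate = k/n = 1/2981

1/2981


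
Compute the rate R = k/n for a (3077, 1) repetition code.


Rate = k/n = 1/3077

1/3077


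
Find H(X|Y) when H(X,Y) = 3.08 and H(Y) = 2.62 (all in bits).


H(X|Y) = H(X,Y) - H(Y) = 3.08 - 2.62 = 0.46

0.46 bits


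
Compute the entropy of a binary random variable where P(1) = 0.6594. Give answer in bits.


H = -p*log2(p) - (1-p)*log2(1-p). -0.6594*log2(0.6594) = 0.396151; -0.3406*log2(0.3406) = 0.529241. H = 0.396151 + 0.529241 = 0.9254

0.9254 bits


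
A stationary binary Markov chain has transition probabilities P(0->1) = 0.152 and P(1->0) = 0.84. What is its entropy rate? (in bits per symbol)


Stationary distribution: pi_0 = p10/(p01+p10) = 0.8468, pi_1 = 0.1532. Entropy rate H' = pi_0*H(p01) + pi_1*H(p10) = 0.8468*0.6148 + 0.1532*0.6343 = 0.6178

0.6178 bits/symbol


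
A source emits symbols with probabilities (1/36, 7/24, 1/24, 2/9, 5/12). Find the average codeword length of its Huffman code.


Huffman construction (repeatedly merge the two least-probable nodes; each merge adds 1 bit to every symbol beneath it): 1/36 + 1/24 = 5/72; 5/72 + 2/9 = 7/24; 7/24 + 7/24 = 7/12; 5/12 + 7/12 = 1. Resulting codeword lengths (in the order the probabilities were given): (4, 2, 4, 3, 1). L_avg = sum(p_i * l_i) = 1/36*4 + 7/24*2 + 1/24*4 + 2/9*3 + 5/12*1 = 35/18 = 1.9444

1.9444 bits


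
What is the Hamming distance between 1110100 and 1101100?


Count differing positions: . . ^ ^ . . . = 2 differences

2


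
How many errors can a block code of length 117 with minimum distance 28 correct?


Correction capability = floor((d-1)/2) = floor((28-1)/2) = 13

13 errors


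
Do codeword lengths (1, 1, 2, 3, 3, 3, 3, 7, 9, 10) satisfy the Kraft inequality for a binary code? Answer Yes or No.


Kraft sum = sum(2^(-l_i)) = 1.7607, need <= 1. Result: violated (a binary prefix-free code with these lengths cannot exist)

No


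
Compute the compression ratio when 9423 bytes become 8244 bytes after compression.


Ratio = original / compressed = 9423 / 8244 = 1.143

1.143


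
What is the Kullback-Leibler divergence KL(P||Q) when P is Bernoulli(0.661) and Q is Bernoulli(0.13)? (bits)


KL = p*log2(p/q) + (1-p)*log2((1-p)/(1-q)) = 0.661*log2(0.661/0.13) + 0.339*log2(0.339/0.87) = 1.0898

1.0898 bits


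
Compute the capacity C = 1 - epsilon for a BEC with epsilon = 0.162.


C = 1 - epsilon = 1 - 0.162 = 0.838

0.838 bits


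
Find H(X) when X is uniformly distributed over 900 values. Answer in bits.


H = log2(n) = log2(900) = 9.8138

9.8138 bits


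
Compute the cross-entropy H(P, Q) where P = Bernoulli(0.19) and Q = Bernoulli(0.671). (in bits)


H(P,Q) = -p*log2(q) - (1-p)*log2(1-q). -0.19*log2(0.671) = 0.109367; -0.81*log2(0.329) = 1.299111. H(P,Q) = 0.109367 + 1.299111 = 1.4085

1.4085 bits


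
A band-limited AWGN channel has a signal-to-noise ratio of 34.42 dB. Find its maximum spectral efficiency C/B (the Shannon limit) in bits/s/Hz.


SNR_linear = 10^(34.42/10) = 2766.9416; C/B = log2(1 + SNR_linear) = log2(1 + 2766.9416) = 11.4346

11.4346 bits/s/Hz


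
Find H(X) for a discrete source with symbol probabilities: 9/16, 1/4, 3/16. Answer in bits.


H = -sum(p_i * log2(p_i)). Terms: -(9/16)*log2(9/16) = 0.466917; -(1/4)*log2(1/4) = 0.500000; -(3/16)*log2(3/16) = 0.452820. H = 0.466917 + 0.500000 + 0.452820 = 1.4197

1.4197 bits


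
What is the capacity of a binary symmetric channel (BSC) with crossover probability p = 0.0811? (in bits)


H(p) = -p*log2(p) - (1-p)*log2(1-p) = -0.0811*log2(0.0811) - 0.9189*log2(0.9189) = 0.293919 + 0.112124 = 0.406. C = 1 - H(p) = 1 - 0.406 = 0.594

0.594 bits


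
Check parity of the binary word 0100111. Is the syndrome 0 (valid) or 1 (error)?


Syndrome = XOR of all bits = 0 XOR 1 XOR 0 XOR 0 XOR 1 XOR 1 XOR 1 = 0

0


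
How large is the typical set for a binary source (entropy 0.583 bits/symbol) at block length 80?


log2|A_typical| = nH = 80 * 0.583 = 46.64, so |A_typical| ~ 2^46.64 = 1.097e+14

1.097e+14


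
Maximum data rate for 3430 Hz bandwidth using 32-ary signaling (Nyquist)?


Rate = 2 * B * log2(M) = 2 * 3430 * 5.0 = 34300.0

34300.0 bps


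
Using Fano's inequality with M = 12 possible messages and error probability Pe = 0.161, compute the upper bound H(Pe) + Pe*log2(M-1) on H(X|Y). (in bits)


H(Pe) = -Pe*log2(Pe) - (1-Pe)*log2(1-Pe) = -0.161*log2(0.161) - 0.839*log2(0.839) = 0.424214 + 0.212483 = 0.6367. Pe*log2(M-1) = 0.161*log2(11) = 0.556968. Bound = H(Pe) + Pe*log2(M-1) = 0.424214 + 0.212483 + 0.556968 = 1.1937

1.1937 bits


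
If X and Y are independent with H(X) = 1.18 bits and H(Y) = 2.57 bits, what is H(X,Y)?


For independent variables, H(X,Y) = H(X) + H(Y) = 1.18 + 2.57 = 3.75

3.75 bits


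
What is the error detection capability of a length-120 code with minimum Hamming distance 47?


Detection capability = d_min - 1 = 47 - 1 = 46

46 errors


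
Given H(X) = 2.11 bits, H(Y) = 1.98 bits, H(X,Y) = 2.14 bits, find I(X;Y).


I(X;Y) = H(X) + H(Y) - H(X,Y) = 2.11 + 1.98 - 2.14 = 1.95

1.95 bits


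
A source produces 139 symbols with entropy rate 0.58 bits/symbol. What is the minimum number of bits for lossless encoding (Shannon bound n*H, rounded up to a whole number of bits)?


Minimum bits >= n * H = 139 * 0.58 = 80.62, rounded up to a whole number of bits = 81

81 bits


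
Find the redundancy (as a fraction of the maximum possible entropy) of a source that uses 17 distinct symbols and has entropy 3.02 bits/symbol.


H_max = log2(K) = log2(17) = 4.0875 bits/symbol. Redundancy = 1 - H/H_max = 1 - 3.02/4.0875 = 1 - 0.7388 = 0.2612

0.2612


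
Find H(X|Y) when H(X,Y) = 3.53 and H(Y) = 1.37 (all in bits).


H(X|Y) = H(X,Y) - H(Y) = 3.53 - 1.37 = 2.16

2.16 bits


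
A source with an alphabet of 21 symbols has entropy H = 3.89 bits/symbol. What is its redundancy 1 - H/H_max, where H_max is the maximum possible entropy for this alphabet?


H_max = log2(K) = log2(21) = 4.3923 bits/symbol. Redundancy = 1 - H/H_max = 1 - 3.89/4.3923 = 1 - 0.8856 = 0.1144

0.1144


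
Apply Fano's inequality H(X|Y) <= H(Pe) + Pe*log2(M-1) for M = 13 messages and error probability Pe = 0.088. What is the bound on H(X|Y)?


H(Pe) = -Pe*log2(Pe) - (1-Pe)*log2(1-Pe) = -0.088*log2(0.088) - 0.912*log2(0.912) = 0.308559 + 0.121200 = 0.4298. Pe*log2(M-1) = 0.088*log2(12) = 0.315477. Bound = H(Pe) + Pe*log2(M-1) = 0.308559 + 0.121200 + 0.315477 = 0.7452

0.7452 bits


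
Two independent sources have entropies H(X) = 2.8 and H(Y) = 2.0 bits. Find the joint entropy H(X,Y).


For independent variables, H(X,Y) = H(X) + H(Y) = 2.8 + 2.0 = 4.8

4.8 bits


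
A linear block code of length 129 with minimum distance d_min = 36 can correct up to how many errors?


Correction capability = floor((d-1)/2) = floor((36-1)/2) = 17

17 errors


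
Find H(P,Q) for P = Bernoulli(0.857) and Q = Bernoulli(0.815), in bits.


H(P,Q) = -p*log2(q) - (1-p)*log2(1-q). -0.857*log2(0.815) = 0.252925; -0.143*log2(0.185) = 0.348120. H(P,Q) = 0.252925 + 0.348120 = 0.601

0.601 bits


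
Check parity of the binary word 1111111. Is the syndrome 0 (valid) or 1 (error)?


Syndrome = XOR of all bits = 1 XOR 1 XOR 1 XOR 1 XOR 1 XOR 1 XOR 1 = 1

1


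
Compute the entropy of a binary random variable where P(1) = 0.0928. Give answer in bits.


H = -p*log2(p) - (1-p)*log2(1-p). -0.0928*log2(0.0928) = 0.318279; -0.9072*log2(0.9072) = 0.127468. H = 0.318279 + 0.127468 = 0.4457

0.4457 bits


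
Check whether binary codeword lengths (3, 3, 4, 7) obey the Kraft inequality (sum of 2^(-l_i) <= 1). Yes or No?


Kraft sum = sum(2^(-l_i)) = 0.3203, need <= 1. Result: satisfied (a binary prefix-free code with these lengths exists)

Yes


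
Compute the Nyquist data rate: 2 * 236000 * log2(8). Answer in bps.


Rate = 2 * B * log2(M) = 2 * 236000 * 3.0 = 1416000.0

1416000.0 bps


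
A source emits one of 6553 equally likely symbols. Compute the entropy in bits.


H = log2(n) = log2(6553) = 12.6779

12.6779 bits


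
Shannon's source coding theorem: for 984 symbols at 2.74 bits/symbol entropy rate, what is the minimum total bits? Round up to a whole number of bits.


Minimum bits >= n * H = 984 * 2.74 = 2696.16, rounded up to a whole number of bits = 2697

2697 bits


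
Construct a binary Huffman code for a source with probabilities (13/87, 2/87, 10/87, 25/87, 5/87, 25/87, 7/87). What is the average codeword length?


Huffman construction (repeatedly merge the two least-probable nodes; each merge adds 1 bit to every symbol beneath it): 2/87 + 5/87 = 7/87; 7/87 + 7/87 = 14/87; 10/87 + 13/87 = 23/87; 14/87 + 23/87 = 37/87; 25/87 + 25/87 = 50/87; 37/87 + 50/87 = 1. Resulting codeword lengths (in the order the probabilities were given): (3, 4, 3, 2, 4, 2, 3). L_avg = sum(p_i * l_i) = 13/87*3 + 2/87*4 + 10/87*3 + 25/87*2 + 5/87*4 + 25/87*2 + 7/87*3 = 218/87 = 2.5057

2.5057 bits


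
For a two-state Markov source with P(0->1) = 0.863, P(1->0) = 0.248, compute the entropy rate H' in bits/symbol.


Stationary distribution: pi_0 = p10/(p01+p10) = 0.2232, pi_1 = 0.7768. Entropy rate H' = pi_0*H(p01) + pi_1*H(p10) = 0.2232*0.5763 + 0.7768*0.8081 = 0.7564

0.7564 bits/symbol


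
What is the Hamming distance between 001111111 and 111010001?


Count differing positions: ^ ^ . ^ . ^ ^ ^ . = 6 differences

6


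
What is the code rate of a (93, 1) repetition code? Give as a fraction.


Rate = k/n = 1/93

1/93


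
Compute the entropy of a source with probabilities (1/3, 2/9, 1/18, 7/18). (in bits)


H = -sum(p_i * log2(p_i)). Terms: -(1/3)*log2(1/3) = 0.528321; -(2/9)*log2(2/9) = 0.482206; -(1/18)*log2(1/18) = 0.231663; -(7/18)*log2(7/18) = 0.529888. H = 0.528321 + 0.482206 + 0.231663 + 0.529888 = 1.7721

1.7721 bits


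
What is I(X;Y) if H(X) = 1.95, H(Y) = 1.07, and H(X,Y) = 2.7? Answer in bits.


I(X;Y) = H(X) + H(Y) - H(X,Y) = 1.95 + 1.07 - 2.7 = 0.32

0.32 bits


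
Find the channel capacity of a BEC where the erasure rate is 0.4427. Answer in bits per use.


C = 1 - epsilon = 1 - 0.4427 = 0.5573

0.5573 bits


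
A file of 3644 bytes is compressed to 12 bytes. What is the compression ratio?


Ratio = original / compressed = 3644 / 12 = 303.6667

303.6667


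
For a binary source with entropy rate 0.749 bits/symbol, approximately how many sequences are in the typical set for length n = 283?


log2|A_typical| = nH = 283 * 0.749 = 211.967, so |A_typical| ~ 2^211.967 = 6.433e+63

6.433e+63


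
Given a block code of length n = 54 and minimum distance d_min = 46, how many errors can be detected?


Detection capability = d_min - 1 = 46 - 1 = 45

45 errors


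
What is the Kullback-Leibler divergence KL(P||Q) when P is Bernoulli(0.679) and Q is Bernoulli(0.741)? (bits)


KL = p*log2(p/q) + (1-p)*log2((1-p)/(1-q)) = 0.679*log2(0.679/0.741) + 0.321*log2(0.321/0.259) = 0.0138

0.0138 bits


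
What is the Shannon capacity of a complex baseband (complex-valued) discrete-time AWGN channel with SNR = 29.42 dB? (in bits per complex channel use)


SNR_linear = 10^(29.42/10) = 874.9838; C = log2(1 + SNR_linear) = log2(1 + 874.9838) = 9.7748

9.7748 bits/channel use


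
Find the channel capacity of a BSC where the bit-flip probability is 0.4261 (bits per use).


H(p) = -p*log2(p) - (1-p)*log2(1-p) = -0.4261*log2(0.4261) - 0.5739*log2(0.5739) = 0.524417 + 0.459768 = 0.9842. C = 1 - H(p) = 1 - 0.9842 = 0.0158

0.0158 bits


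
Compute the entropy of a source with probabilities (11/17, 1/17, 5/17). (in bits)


H = -sum(p_i * log2(p_i)). Terms: -(11/17)*log2(11/17) = 0.406373; -(1/17)*log2(1/17) = 0.240439; -(5/17)*log2(5/17) = 0.519275. H = 0.406373 + 0.240439 + 0.519275 = 1.1661

1.1661 bits


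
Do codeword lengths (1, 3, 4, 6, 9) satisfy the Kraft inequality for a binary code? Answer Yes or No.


Kraft sum = sum(2^(-l_i)) = 0.7051, need <= 1. Result: satisfied (a binary prefix-free code with these lengths exists)

Yes


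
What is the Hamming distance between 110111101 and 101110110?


Count differing positions: . ^ ^ . . ^ . ^ ^ = 5 differences

5


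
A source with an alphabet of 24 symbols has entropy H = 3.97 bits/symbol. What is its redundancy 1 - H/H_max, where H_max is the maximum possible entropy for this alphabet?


H_max = log2(K) = log2(24) = 4.585 bits/symbol. Redundancy = 1 - H/H_max = 1 - 3.97/4.585 = 1 - 0.8659 = 0.1341

0.1341


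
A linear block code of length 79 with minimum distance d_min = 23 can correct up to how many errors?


Correction capability = floor((d-1)/2) = floor((23-1)/2) = 11

11 errors


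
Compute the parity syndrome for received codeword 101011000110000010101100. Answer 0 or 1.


Syndrome = XOR of all bits = 1 XOR 0 XOR 1 XOR 0 XOR 1 XOR 1 XOR 0 XOR 0 XOR 0 XOR 1 XOR 1 XOR 0 XOR 0 XOR 0 XOR 0 XOR 0 XOR 1 XOR 0 XOR 1 XOR 0 XOR 1 XOR 1 XOR 0 XOR 0 = 0

0


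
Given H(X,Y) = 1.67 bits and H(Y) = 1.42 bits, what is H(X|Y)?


H(X|Y) = H(X,Y) - H(Y) = 1.67 - 1.42 = 0.25

0.25 bits


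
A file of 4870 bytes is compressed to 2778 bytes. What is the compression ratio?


Ratio = original / compressed = 4870 / 2778 = 1.7531

1.7531


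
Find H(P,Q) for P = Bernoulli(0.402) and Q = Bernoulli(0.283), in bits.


H(P,Q) = -p*log2(q) - (1-p)*log2(1-q). -0.402*log2(0.283) = 0.732093; -0.598*log2(0.717) = 0.287013. H(P,Q) = 0.732093 + 0.287013 = 1.0191

1.0191 bits


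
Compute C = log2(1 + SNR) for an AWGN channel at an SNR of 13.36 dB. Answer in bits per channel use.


SNR_linear = 10^(13.36/10) = 21.677; C = log2(1 + SNR_linear) = log2(1 + 21.677) = 4.5032

4.5032 bits/channel use


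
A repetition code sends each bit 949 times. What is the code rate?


Rate = k/n = 1/949

1/949


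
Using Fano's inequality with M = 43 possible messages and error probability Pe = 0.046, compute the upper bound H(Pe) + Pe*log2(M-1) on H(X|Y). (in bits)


H(Pe) = -Pe*log2(Pe) - (1-Pe)*log2(1-Pe) = -0.046*log2(0.046) - 0.954*log2(0.954) = 0.204342 + 0.064814 = 0.2692. Pe*log2(M-1) = 0.046*log2(42) = 0.248047. Bound = H(Pe) + Pe*log2(M-1) = 0.204342 + 0.064814 + 0.248047 = 0.5172

0.5172 bits


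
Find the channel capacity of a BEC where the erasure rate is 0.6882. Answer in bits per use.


C = 1 - epsilon = 1 - 0.6882 = 0.3118

0.3118 bits


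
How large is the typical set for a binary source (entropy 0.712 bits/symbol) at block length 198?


log2|A_typical| = nH = 198 * 0.712 = 140.976, so |A_typical| ~ 2^140.976 = 2.742e+42

2.742e+42


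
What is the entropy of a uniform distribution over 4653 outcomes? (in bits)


H = log2(n) = log2(4653) = 12.1839

12.1839 bits


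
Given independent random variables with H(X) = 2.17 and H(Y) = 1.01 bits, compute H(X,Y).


For independent variables, H(X,Y) = H(X) + H(Y) = 2.17 + 1.01 = 3.18

3.18 bits


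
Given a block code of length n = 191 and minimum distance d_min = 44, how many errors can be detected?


Detection capability = d_min - 1 = 44 - 1 = 43

43 errors


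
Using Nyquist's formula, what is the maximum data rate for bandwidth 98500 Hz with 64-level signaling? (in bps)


Rate = 2 * B * log2(M) = 2 * 98500 * 6.0 = 1182000.0

1182000.0 bps


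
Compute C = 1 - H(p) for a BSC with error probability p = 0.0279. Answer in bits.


H(p) = -p*log2(p) - (1-p)*log2(1-p) = -0.0279*log2(0.0279) - 0.9721*log2(0.9721) = 0.144064 + 0.039684 = 0.1837. C = 1 - H(p) = 1 - 0.1837 = 0.8163

0.8163 bits


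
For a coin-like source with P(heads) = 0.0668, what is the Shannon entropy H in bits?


H = -p*log2(p) - (1-p)*log2(1-p). -0.0668*log2(0.0668) = 0.260788; -0.9332*log2(0.9332) = 0.093079. H = 0.260788 + 0.093079 = 0.3539

0.3539 bits


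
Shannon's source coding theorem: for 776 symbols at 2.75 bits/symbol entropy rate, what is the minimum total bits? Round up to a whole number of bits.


Minimum bits >= n * H = 776 * 2.75 = 2134.0, rounded up to a whole number of bits = 2134

2134 bits


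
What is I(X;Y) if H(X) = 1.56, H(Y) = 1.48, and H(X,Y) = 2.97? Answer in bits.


I(X;Y) = H(X) + H(Y) - H(X,Y) = 1.56 + 1.48 - 2.97 = 0.07

0.07 bits


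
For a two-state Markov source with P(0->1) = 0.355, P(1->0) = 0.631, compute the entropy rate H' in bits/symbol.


Stationary distribution: pi_0 = p10/(p01+p10) = 0.64, pi_1 = 0.36. Entropy rate H' = pi_0*H(p01) + pi_1*H(p10) = 0.64*0.9385 + 0.36*0.9499 = 0.9426

0.9426 bits/symbol


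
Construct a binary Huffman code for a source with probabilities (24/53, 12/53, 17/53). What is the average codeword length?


Huffman construction (repeatedly merge the two least-probable nodes; each merge adds 1 bit to every symbol beneath it): 12/53 + 17/53 = 29/53; 24/53 + 29/53 = 1. Resulting codeword lengths (in the order the probabilities were given): (1, 2, 2). L_avg = sum(p_i * l_i) = 24/53*1 + 12/53*2 + 17/53*2 = 82/53 = 1.5472

1.5472 bits


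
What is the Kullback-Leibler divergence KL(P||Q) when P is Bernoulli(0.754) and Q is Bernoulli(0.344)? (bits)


KL = p*log2(p/q) + (1-p)*log2((1-p)/(1-q)) = 0.754*log2(0.754/0.344) + 0.246*log2(0.246/0.656) = 0.5055

0.5055 bits


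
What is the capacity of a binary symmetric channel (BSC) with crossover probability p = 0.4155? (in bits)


H(p) = -p*log2(p) - (1-p)*log2(1-p) = -0.4155*log2(0.4155) - 0.5845*log2(0.5845) = 0.526472 + 0.452827 = 0.9793. C = 1 - H(p) = 1 - 0.9793 = 0.0207

0.0207 bits


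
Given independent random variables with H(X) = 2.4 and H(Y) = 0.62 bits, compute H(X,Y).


For independent variables, H(X,Y) = H(X) + H(Y) = 2.4 + 0.62 = 3.02

3.02 bits


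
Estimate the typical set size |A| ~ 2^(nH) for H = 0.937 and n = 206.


log2|A_typical| = nH = 206 * 0.937 = 193.022, so |A_typical| ~ 2^193.022 = 1.275e+58

1.275e+58


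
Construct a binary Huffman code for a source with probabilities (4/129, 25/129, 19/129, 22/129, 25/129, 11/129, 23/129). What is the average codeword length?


Huffman construction (repeatedly merge the two least-probable nodes; each merge adds 1 bit to every symbol beneath it): 4/129 + 11/129 = 5/43; 5/43 + 19/129 = 34/129; 22/129 + 23/129 = 15/43; 25/129 + 25/129 = 50/129; 34/129 + 15/43 = 79/129; 50/129 + 79/129 = 1. Resulting codeword lengths (in the order the probabilities were given): (4, 2, 3, 3, 2, 4, 3). L_avg = sum(p_i * l_i) = 4/129*4 + 25/129*2 + 19/129*3 + 22/129*3 + 25/129*2 + 11/129*4 + 23/129*3 = 352/129 = 2.7287

2.7287 bits


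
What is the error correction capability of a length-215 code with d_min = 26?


Correction capability = floor((d-1)/2) = floor((26-1)/2) = 12

12 errors


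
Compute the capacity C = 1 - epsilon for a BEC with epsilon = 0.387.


C = 1 - epsilon = 1 - 0.387 = 0.613

0.613 bits


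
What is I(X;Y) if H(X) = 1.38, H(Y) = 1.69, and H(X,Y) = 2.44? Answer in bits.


I(X;Y) = H(X) + H(Y) - H(X,Y) = 1.38 + 1.69 - 2.44 = 0.63

0.63 bits


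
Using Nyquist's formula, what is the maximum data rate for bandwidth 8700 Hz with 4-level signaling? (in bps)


Rate = 2 * B * log2(M) = 2 * 8700 * 2.0 = 34800.0

34800.0 bps


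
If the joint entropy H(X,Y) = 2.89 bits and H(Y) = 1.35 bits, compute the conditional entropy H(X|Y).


H(X|Y) = H(X,Y) - H(Y) = 2.89 - 1.35 = 1.54

1.54 bits


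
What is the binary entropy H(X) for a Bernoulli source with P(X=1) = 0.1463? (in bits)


H = -p*log2(p) - (1-p)*log2(1-p). -0.1463*log2(0.1463) = 0.405690; -0.8537*log2(0.8537) = 0.194813. H = 0.405690 + 0.194813 = 0.6005

0.6005 bits


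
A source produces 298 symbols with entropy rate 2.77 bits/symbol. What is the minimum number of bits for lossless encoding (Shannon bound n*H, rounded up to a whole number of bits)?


Minimum bits >= n * H = 298 * 2.77 = 825.46, rounded up to a whole number of bits = 826

826 bits


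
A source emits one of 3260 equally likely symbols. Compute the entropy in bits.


H = log2(n) = log2(3260) = 11.6707

11.6707 bits


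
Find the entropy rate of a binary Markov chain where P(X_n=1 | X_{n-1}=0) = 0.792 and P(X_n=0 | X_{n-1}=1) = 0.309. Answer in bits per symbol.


Stationary distribution: pi_0 = p10/(p01+p10) = 0.2807, pi_1 = 0.7193. Entropy rate H' = pi_0*H(p01) + pi_1*H(p10) = 0.2807*0.7376 + 0.7193*0.892 = 0.8487

0.8487 bits/symbol


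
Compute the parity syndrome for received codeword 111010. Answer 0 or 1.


Syndrome = XOR of all bits = 1 XOR 1 XOR 1 XOR 0 XOR 1 XOR 0 = 0

0


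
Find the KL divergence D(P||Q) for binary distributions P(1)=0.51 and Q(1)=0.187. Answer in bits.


KL = p*log2(p/q) + (1-p)*log2((1-p)/(1-q)) = 0.51*log2(0.51/0.187) + 0.49*log2(0.49/0.813) = 0.3803

0.3803 bits


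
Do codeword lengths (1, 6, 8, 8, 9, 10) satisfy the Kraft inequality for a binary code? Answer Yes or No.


Kraft sum = sum(2^(-l_i)) = 0.5264, need <= 1. Result: satisfied (a binary prefix-free code with these lengths exists)

Yes


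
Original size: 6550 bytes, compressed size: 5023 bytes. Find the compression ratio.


Ratio = original / compressed = 6550 / 5023 = 1.304

1.304


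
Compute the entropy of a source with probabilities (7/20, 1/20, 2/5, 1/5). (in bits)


H = -sum(p_i * log2(p_i)). Terms: -(7/20)*log2(7/20) = 0.530101; -(1/20)*log2(1/20) = 0.216096; -(2/5)*log2(2/5) = 0.528771; -(1/5)*log2(1/5) = 0.464386. H = 0.530101 + 0.216096 + 0.528771 + 0.464386 = 1.7394

1.7394 bits


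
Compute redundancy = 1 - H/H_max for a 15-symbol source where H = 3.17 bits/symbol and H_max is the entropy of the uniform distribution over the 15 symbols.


H_max = log2(K) = log2(15) = 3.9069 bits/symbol. Redundancy = 1 - H/H_max = 1 - 3.17/3.9069 = 1 - 0.8114 = 0.1886

0.1886


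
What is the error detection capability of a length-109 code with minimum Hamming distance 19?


Detection capability = d_min - 1 = 19 - 1 = 18

18 errors


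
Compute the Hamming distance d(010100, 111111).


Count differing positions: ^ . ^ . ^ ^ = 4 differences

4


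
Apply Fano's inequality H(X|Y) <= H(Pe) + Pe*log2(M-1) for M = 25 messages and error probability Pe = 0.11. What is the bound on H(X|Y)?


H(Pe) = -Pe*log2(Pe) - (1-Pe)*log2(1-Pe) = -0.11*log2(0.11) - 0.89*log2(0.89) = 0.350287 + 0.149629 = 0.4999. Pe*log2(M-1) = 0.11*log2(24) = 0.504346. Bound = H(Pe) + Pe*log2(M-1) = 0.350287 + 0.149629 + 0.504346 = 1.0043

1.0043 bits


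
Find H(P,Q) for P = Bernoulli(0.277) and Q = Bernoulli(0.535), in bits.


H(P,Q) = -p*log2(q) - (1-p)*log2(1-q). -0.277*log2(0.535) = 0.249962; -0.723*log2(0.465) = 0.798696. H(P,Q) = 0.249962 + 0.798696 = 1.0487

1.0487 bits


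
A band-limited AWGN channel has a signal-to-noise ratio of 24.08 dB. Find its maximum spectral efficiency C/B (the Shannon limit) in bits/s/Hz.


SNR_linear = 10^(24.08/10) = 255.8586; C/B = log2(1 + SNR_linear) = log2(1 + 255.8586) = 8.0048

8.0048 bits/s/Hz


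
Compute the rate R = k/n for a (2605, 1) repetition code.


Rate = k/n = 1/2605

1/2605


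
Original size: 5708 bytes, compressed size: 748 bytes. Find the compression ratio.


Ratio = original / compressed = 5708 / 748 = 7.631

7.631


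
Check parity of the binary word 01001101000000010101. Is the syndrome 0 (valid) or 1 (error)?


Syndrome = XOR of all bits = 0 XOR 1 XOR 0 XOR 0 XOR 1 XOR 1 XOR 0 XOR 1 XOR 0 XOR 0 XOR 0 XOR 0 XOR 0 XOR 0 XOR 0 XOR 1 XOR 0 XOR 1 XOR 0 XOR 1 = 1

1


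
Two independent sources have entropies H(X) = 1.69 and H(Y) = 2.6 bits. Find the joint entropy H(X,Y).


For independent variables, H(X,Y) = H(X) + H(Y) = 1.69 + 2.6 = 4.29

4.29 bits


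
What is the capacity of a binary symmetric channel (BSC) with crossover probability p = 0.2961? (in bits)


H(p) = -p*log2(p) - (1-p)*log2(1-p) = -0.2961*log2(0.2961) - 0.7039*log2(0.7039) = 0.519905 + 0.356566 = 0.8765. C = 1 - H(p) = 1 - 0.8765 = 0.1235

0.1235 bits


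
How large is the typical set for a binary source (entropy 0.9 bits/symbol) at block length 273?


log2|A_typical| = nH = 273 * 0.9 = 245.7, so |A_typical| ~ 2^245.7 = 9.185e+73

9.185e+73


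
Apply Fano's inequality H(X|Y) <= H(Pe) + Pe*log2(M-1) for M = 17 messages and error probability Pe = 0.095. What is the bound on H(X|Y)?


H(Pe) = -Pe*log2(Pe) - (1-Pe)*log2(1-Pe) = -0.095*log2(0.095) - 0.905*log2(0.905) = 0.322613 + 0.130329 = 0.4529. Pe*log2(M-1) = 0.095*log2(16) = 0.380000. Bound = H(Pe) + Pe*log2(M-1) = 0.322613 + 0.130329 + 0.380000 = 0.8329

0.8329 bits


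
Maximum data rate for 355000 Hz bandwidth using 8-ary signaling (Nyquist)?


Rate = 2 * B * log2(M) = 2 * 355000 * 3.0 = 2130000.0

2130000.0 bps


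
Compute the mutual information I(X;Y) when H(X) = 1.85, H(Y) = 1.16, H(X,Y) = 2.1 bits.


I(X;Y) = H(X) + H(Y) - H(X,Y) = 1.85 + 1.16 - 2.1 = 0.91

0.91 bits


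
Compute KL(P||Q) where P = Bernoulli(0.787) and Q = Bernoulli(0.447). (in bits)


KL = p*log2(p/q) + (1-p)*log2((1-p)/(1-q)) = 0.787*log2(0.787/0.447) + 0.213*log2(0.213/0.553) = 0.3491

0.3491 bits


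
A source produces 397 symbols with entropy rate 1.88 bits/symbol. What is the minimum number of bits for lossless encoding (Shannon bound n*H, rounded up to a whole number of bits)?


Minimum bits >= n * H = 397 * 1.88 = 746.36, rounded up to a whole number of bits = 747

747 bits


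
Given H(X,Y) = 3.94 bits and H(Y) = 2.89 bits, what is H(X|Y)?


H(X|Y) = H(X,Y) - H(Y) = 3.94 - 2.89 = 1.05

1.05 bits


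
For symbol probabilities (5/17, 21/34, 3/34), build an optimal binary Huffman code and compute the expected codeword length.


Huffman construction (repeatedly merge the two least-probable nodes; each merge adds 1 bit to every symbol beneath it): 3/34 + 5/17 = 13/34; 13/34 + 21/34 = 1. Resulting codeword lengths (in the order the probabilities were given): (2, 1, 2). L_avg = sum(p_i * l_i) = 5/17*2 + 21/34*1 + 3/34*2 = 47/34 = 1.3824

1.3824 bits


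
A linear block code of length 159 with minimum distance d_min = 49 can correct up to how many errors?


Correction capability = floor((d-1)/2) = floor((49-1)/2) = 24

24 errors


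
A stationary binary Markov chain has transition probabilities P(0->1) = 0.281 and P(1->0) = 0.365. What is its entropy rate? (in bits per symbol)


Stationary distribution: pi_0 = p10/(p01+p10) = 0.565, pi_1 = 0.435. Entropy rate H' = pi_0*H(p01) + pi_1*H(p10) = 0.565*0.8568 + 0.435*0.9468 = 0.8959

0.8959 bits/symbol


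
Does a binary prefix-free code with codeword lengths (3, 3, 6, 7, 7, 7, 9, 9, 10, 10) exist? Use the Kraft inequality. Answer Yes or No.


Kraft sum = sum(2^(-l_i)) = 0.2949, need <= 1. Result: satisfied (a binary prefix-free code with these lengths exists)

Yes


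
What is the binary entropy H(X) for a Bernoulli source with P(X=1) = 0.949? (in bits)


H = -p*log2(p) - (1-p)*log2(1-p). -0.949*log2(0.949) = 0.071668; -0.051*log2(0.051) = 0.218961. H = 0.071668 + 0.218961 = 0.2906

0.2906 bits


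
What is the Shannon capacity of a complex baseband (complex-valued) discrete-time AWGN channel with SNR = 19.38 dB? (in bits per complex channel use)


SNR_linear = 10^(19.38/10) = 86.6962; C = log2(1 + SNR_linear) = log2(1 + 86.6962) = 6.4544

6.4544 bits/channel use


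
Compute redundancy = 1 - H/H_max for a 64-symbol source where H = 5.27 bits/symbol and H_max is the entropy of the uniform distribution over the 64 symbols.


H_max = log2(K) = log2(64) = 6.0 bits/symbol. Redundancy = 1 - H/H_max = 1 - 5.27/6.0 = 1 - 0.8783 = 0.1217

0.1217


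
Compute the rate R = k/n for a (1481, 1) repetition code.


Rate = k/n = 1/1481

1/1481


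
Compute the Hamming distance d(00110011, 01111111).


Count differing positions: . ^ . . ^ ^ . . = 3 differences

3


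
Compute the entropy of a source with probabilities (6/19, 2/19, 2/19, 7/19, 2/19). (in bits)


H = -sum(p_i * log2(p_i)). Terms: -(6/19)*log2(6/19) = 0.525147; -(2/19)*log2(2/19) = 0.341887; -(2/19)*log2(2/19) = 0.341887; -(7/19)*log2(7/19) = 0.530737; -(2/19)*log2(2/19) = 0.341887. H = 0.525147 + 0.341887 + 0.341887 + 0.530737 + 0.341887 = 2.0815

2.0815 bits


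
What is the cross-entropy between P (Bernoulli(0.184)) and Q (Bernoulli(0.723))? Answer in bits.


H(P,Q) = -p*log2(q) - (1-p)*log2(1-q). -0.184*log2(0.723) = 0.086100; -0.816*log2(0.277) = 1.511266. H(P,Q) = 0.086100 + 1.511266 = 1.5974

1.5974 bits


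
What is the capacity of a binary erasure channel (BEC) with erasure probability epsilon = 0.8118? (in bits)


C = 1 - epsilon = 1 - 0.8118 = 0.1882

0.1882 bits


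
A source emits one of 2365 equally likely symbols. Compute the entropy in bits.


H = log2(n) = log2(2365) = 11.2076

11.2076 bits


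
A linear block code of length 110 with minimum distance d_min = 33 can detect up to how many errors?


Detection capability = d_min - 1 = 33 - 1 = 32

32 errors


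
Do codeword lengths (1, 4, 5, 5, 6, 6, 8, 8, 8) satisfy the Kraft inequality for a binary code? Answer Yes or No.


Kraft sum = sum(2^(-l_i)) = 0.668, need <= 1. Result: satisfied (a binary prefix-free code with these lengths exists)

Yes


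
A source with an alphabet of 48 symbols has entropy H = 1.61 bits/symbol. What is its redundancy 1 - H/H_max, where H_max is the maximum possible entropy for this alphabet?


H_max = log2(K) = log2(48) = 5.585 bits/symbol. Redundancy = 1 - H/H_max = 1 - 1.61/5.585 = 1 - 0.2883 = 0.7117

0.7117


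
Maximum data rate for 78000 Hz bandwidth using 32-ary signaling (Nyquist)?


Rate = 2 * B * log2(M) = 2 * 78000 * 5.0 = 780000.0

780000.0 bps


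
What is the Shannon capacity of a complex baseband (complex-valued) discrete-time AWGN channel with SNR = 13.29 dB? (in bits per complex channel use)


SNR_linear = 10^(13.29/10) = 21.3304; C = log2(1 + SNR_linear) = log2(1 + 21.3304) = 4.4809

4.4809 bits/channel use


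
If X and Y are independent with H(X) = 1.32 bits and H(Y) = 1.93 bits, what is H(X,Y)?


For independent variables, H(X,Y) = H(X) + H(Y) = 1.32 + 1.93 = 3.25

3.25 bits


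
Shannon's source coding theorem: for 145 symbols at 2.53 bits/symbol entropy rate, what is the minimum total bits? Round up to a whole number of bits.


Minimum bits >= n * H = 145 * 2.53 = 366.85, rounded up to a whole number of bits = 367

367 bits


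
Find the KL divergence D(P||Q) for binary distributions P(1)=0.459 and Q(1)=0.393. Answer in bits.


KL = p*log2(p/q) + (1-p)*log2((1-p)/(1-q)) = 0.459*log2(0.459/0.393) + 0.541*log2(0.541/0.607) = 0.013

0.013 bits


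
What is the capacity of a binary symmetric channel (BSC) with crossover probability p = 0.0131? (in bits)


H(p) = -p*log2(p) - (1-p)*log2(1-p) = -0.0131*log2(0.0131) - 0.9869*log2(0.9869) = 0.081931 + 0.018775 = 0.1007. C = 1 - H(p) = 1 - 0.1007 = 0.8993

0.8993 bits


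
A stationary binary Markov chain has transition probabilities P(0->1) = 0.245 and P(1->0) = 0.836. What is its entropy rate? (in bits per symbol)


Stationary distribution: pi_0 = p10/(p01+p10) = 0.7734, pi_1 = 0.2266. Entropy rate H' = pi_0*H(p01) + pi_1*H(p10) = 0.7734*0.8033 + 0.2266*0.6438 = 0.7671

0.7671 bits/symbol


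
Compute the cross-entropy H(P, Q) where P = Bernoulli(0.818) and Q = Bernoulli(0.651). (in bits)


H(P,Q) = -p*log2(q) - (1-p)*log2(1-q). -0.818*log2(0.651) = 0.506563; -0.182*log2(0.349) = 0.276404. H(P,Q) = 0.506563 + 0.276404 = 0.783

0.783 bits


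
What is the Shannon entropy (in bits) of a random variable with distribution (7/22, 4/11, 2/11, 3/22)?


H = -sum(p_i * log2(p_i)). Terms: -(7/22)*log2(7/22) = 0.525661; -(4/11)*log2(4/11) = 0.530702; -(2/11)*log2(2/11) = 0.447169; -(3/22)*log2(3/22) = 0.391973. H = 0.525661 + 0.530702 + 0.447169 + 0.391973 = 1.8955

1.8955 bits


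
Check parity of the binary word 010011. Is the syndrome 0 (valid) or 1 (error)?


Syndrome = XOR of all bits = 0 XOR 1 XOR 0 XOR 0 XOR 1 XOR 1 = 1

1


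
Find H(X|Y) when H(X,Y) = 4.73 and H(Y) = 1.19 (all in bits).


H(X|Y) = H(X,Y) - H(Y) = 4.73 - 1.19 = 3.54

3.54 bits


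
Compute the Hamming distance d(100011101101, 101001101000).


Count differing positions: . . ^ . ^ . . . . ^ . ^ = 4 differences

4


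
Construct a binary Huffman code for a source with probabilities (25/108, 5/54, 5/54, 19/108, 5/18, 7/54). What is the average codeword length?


Huffman construction (repeatedly merge the two least-probable nodes; each merge adds 1 bit to every symbol beneath it): 5/54 + 5/54 = 5/27; 7/54 + 19/108 = 11/36; 5/27 + 25/108 = 5/12; 5/18 + 11/36 = 7/12; 5/12 + 7/12 = 1. Resulting codeword lengths (in the order the probabilities were given): (2, 3, 3, 3, 2, 3). L_avg = sum(p_i * l_i) = 25/108*2 + 5/54*3 + 5/54*3 + 19/108*3 + 5/18*2 + 7/54*3 = 269/108 = 2.4907

2.4907 bits


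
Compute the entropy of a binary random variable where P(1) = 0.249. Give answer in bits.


H = -p*log2(p) - (1-p)*log2(1-p). -0.249*log2(0.249) = 0.499440; -0.751*log2(0.751) = 0.310250. H = 0.499440 + 0.310250 = 0.8097

0.8097 bits


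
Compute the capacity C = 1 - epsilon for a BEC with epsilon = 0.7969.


C = 1 - epsilon = 1 - 0.7969 = 0.2031

0.2031 bits


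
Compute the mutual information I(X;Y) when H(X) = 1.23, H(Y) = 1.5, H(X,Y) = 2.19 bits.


I(X;Y) = H(X) + H(Y) - H(X,Y) = 1.23 + 1.5 - 2.19 = 0.54

0.54 bits


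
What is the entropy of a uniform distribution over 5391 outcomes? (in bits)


H = log2(n) = log2(5391) = 12.3963

12.3963 bits


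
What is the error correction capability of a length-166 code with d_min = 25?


Correction capability = floor((d-1)/2) = floor((25-1)/2) = 12

12 errors


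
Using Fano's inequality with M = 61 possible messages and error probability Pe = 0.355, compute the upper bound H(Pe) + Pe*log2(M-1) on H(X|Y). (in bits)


H(Pe) = -Pe*log2(Pe) - (1-Pe)*log2(1-Pe) = -0.355*log2(0.355) - 0.645*log2(0.645) = 0.530409 + 0.408046 = 0.9385. Pe*log2(M-1) = 0.355*log2(60) = 2.096946. Bound = H(Pe) + Pe*log2(M-1) = 0.530409 + 0.408046 + 2.096946 = 3.0354

3.0354 bits


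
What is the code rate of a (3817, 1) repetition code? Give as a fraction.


Rate = k/n = 1/3817

1/3817


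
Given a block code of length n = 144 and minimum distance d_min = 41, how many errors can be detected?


Detection capability = d_min - 1 = 41 - 1 = 40

40 errors


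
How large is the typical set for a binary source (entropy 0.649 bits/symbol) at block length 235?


log2|A_typical| = nH = 235 * 0.649 = 152.515, so |A_typical| ~ 2^152.515 = 8.158e+45

8.158e+45


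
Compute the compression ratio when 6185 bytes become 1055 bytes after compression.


Ratio = original / compressed = 6185 / 1055 = 5.8626

5.8626


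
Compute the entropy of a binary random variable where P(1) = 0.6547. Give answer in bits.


H = -p*log2(p) - (1-p)*log2(1-p). -0.6547*log2(0.6547) = 0.400083; -0.3453*log2(0.3453) = 0.529717. H = 0.400083 + 0.529717 = 0.9298

0.9298 bits


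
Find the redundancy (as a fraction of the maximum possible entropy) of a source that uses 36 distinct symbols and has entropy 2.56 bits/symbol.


H_max = log2(K) = log2(36) = 5.1699 bits/symbol. Redundancy = 1 - H/H_max = 1 - 2.56/5.1699 = 1 - 0.4952 = 0.5048

0.5048


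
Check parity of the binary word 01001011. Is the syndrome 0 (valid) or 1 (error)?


Syndrome = XOR of all bits = 0 XOR 1 XOR 0 XOR 0 XOR 1 XOR 0 XOR 1 XOR 1 = 0

0


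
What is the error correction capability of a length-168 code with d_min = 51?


Correction capability = floor((d-1)/2) = floor((51-1)/2) = 25

25 errors


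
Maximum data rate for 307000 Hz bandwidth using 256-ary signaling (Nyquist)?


Rate = 2 * B * log2(M) = 2 * 307000 * 8.0 = 4912000.0

4912000.0 bps


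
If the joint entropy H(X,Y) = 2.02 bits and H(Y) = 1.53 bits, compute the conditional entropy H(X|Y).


H(X|Y) = H(X,Y) - H(Y) = 2.02 - 1.53 = 0.49

0.49 bits


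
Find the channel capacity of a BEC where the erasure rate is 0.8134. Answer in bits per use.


C = 1 - epsilon = 1 - 0.8134 = 0.1866

0.1866 bits


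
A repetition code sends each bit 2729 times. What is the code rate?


Rate = k/n = 1/2729

1/2729


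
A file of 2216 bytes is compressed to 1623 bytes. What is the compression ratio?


Ratio = original / compressed = 2216 / 1623 = 1.3654

1.3654


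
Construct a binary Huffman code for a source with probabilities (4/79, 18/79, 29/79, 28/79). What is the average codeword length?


Huffman construction (repeatedly merge the two least-probable nodes; each merge adds 1 bit to every symbol beneath it): 4/79 + 18/79 = 22/79; 22/79 + 28/79 = 50/79; 29/79 + 50/79 = 1. Resulting codeword lengths (in the order the probabilities were given): (3, 3, 1, 2). L_avg = sum(p_i * l_i) = 4/79*3 + 18/79*3 + 29/79*1 + 28/79*2 = 151/79 = 1.9114

1.9114 bits


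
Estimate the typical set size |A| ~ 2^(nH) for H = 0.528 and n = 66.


log2|A_typical| = nH = 66 * 0.528 = 34.848, so |A_typical| ~ 2^34.848 = 3.092e+10

3.092e+10


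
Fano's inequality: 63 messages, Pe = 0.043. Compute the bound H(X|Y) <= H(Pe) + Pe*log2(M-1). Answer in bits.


H(Pe) = -Pe*log2(Pe) - (1-Pe)*log2(1-Pe) = -0.043*log2(0.043) - 0.957*log2(0.957) = 0.195199 + 0.060683 = 0.2559. Pe*log2(M-1) = 0.043*log2(62) = 0.256030. Bound = H(Pe) + Pe*log2(M-1) = 0.195199 + 0.060683 + 0.256030 = 0.5119

0.5119 bits


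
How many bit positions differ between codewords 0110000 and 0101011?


Count differing positions: . . ^ ^ . ^ ^ = 4 differences

4


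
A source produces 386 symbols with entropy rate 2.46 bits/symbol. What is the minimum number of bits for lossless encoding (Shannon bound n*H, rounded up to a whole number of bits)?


Minimum bits >= n * H = 386 * 2.46 = 949.56, rounded up to a whole number of bits = 950

950 bits


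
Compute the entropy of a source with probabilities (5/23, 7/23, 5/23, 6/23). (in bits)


H = -sum(p_i * log2(p_i)). Terms: -(5/23)*log2(5/23) = 0.478616; -(7/23)*log2(7/23) = 0.522324; -(5/23)*log2(5/23) = 0.478616; -(6/23)*log2(6/23) = 0.505722. H = 0.478616 + 0.522324 + 0.478616 + 0.505722 = 1.9853

1.9853 bits


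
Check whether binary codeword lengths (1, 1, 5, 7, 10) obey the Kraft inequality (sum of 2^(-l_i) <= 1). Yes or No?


Kraft sum = sum(2^(-l_i)) = 1.04, need <= 1. Result: violated (a binary prefix-free code with these lengths cannot exist)

No
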